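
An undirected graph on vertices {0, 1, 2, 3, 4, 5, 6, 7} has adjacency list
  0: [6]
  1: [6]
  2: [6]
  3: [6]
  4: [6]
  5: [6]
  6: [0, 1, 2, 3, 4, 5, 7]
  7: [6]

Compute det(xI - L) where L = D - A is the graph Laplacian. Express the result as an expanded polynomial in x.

With the vertex order [0, 1, 2, 3, 4, 5, 6, 7], the degrees are [1, 1, 1, 1, 1, 1, 7, 1], giving D = diag(1, 1, 1, 1, 1, 1, 7, 1) and L = D - A. L has integer entries, so p(x) = det(xI - L) has integer coefficients. Expanding the determinant yields x^8 - 14x^7 + 63x^6 - 140x^5 + 175x^4 - 126x^3 + 49x^2 - 8x. Since p(0) = det(-L) = 0, x divides p(x). The eigenvalues sum to 14, which equals trace(L) = 2|E|.

x^8 - 14x^7 + 63x^6 - 140x^5 + 175x^4 - 126x^3 + 49x^2 - 8x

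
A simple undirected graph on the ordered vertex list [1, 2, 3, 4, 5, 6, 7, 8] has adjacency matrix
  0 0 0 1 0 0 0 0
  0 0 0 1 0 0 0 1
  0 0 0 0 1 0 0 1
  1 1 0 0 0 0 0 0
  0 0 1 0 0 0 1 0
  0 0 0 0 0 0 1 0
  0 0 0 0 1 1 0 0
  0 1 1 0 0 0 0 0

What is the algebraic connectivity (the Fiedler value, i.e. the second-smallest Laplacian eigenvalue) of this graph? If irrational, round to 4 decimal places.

Reading degrees in the order [1, 2, 3, 4, 5, 6, 7, 8] gives [1, 2, 2, 2, 2, 1, 2, 2]; set D = diag(1, 2, 2, 2, 2, 1, 2, 2) and form L = D - A. The smallest Laplacian eigenvalue is always 0. The next one, lambda_2 = 0.1522, measures how hard the graph is to disconnect: larger values mean better connectivity.

0.1522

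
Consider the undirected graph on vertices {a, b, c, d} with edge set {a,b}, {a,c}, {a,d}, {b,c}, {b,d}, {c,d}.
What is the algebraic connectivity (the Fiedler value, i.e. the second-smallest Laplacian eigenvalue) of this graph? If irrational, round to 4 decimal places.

4

Each diagonal entry of L is the vertex degree and each off-diagonal entry is -1 where an edge is present, 0 otherwise; in the order [a, b, c, d] the diagonal is [3, 3, 3, 3]. The sorted Laplacian eigenvalues are [0, 4, 4, 4]; the algebraic connectivity is the second entry, 4. The largest eigenvalue, 4, is at most the vertex count 4.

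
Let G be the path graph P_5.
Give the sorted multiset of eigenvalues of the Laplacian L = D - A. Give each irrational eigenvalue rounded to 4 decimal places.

The graph has 5 vertices and degree multiset [2, 2, 2, 1, 1]; D is the diagonal matrix of degrees and L = D - A. L is symmetric positive semidefinite, so every eigenvalue is real and nonnegative. The single zero eigenvalue shows the graph is connected.

[0, 0.3820, 1.3820, 2.6180, 3.6180]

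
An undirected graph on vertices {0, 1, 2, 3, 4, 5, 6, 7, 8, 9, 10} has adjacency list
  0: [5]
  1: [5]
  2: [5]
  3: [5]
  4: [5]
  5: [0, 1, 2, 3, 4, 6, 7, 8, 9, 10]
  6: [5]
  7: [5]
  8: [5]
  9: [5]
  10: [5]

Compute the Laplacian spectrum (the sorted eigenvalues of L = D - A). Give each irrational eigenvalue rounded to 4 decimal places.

[0, 1, 1, 1, 1, 1, 1, 1, 1, 1, 11]

With the vertex order [0, 1, 2, 3, 4, 5, 6, 7, 8, 9, 10], the degrees are [1, 1, 1, 1, 1, 10, 1, 1, 1, 1, 1], giving D = diag(1, 1, 1, 1, 1, 10, 1, 1, 1, 1, 1) and L = D - A. Diagonalising L (or applying a numerical eigensolver to the 11x11 matrix) gives the spectrum above. The single zero eigenvalue shows the graph is connected. There is one zero in the spectrum, matching the 1 component.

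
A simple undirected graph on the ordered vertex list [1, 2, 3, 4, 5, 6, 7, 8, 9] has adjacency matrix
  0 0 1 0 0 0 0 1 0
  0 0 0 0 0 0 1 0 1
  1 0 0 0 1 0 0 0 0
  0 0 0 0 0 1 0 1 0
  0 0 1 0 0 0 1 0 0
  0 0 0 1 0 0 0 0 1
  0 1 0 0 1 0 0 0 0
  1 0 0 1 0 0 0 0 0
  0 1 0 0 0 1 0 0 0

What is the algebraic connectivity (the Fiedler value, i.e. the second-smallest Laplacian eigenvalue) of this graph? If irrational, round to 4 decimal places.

Reading degrees in the order [1, 2, 3, 4, 5, 6, 7, 8, 9] gives [2, 2, 2, 2, 2, 2, 2, 2, 2]; set D = diag(2, 2, 2, 2, 2, 2, 2, 2, 2) and form L = D - A. The smallest Laplacian eigenvalue is always 0. The next one, lambda_2 = 0.4679, measures how hard the graph is to disconnect: larger values mean better connectivity. The largest eigenvalue, 3.8794, is at most the vertex count 9.

0.4679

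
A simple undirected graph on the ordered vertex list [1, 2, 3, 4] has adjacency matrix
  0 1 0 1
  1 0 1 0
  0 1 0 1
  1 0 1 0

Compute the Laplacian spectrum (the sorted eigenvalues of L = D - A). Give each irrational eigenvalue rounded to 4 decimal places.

Each diagonal entry of L is the vertex degree and each off-diagonal entry is -1 where an edge is present, 0 otherwise; in the order [1, 2, 3, 4] the diagonal is [2, 2, 2, 2]. Since every row of L sums to 0, the all-ones vector is in the kernel and 0 is an eigenvalue. The largest eigenvalue, 4, is at most the vertex count 4.

[0, 2, 2, 4]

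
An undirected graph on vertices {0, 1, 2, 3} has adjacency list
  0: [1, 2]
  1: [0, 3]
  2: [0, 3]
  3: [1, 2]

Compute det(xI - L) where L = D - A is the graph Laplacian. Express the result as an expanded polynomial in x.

With the vertex order [0, 1, 2, 3], the degrees are [2, 2, 2, 2], giving D = diag(2, 2, 2, 2) and L = D - A. Computing det(xI - L) by cofactor expansion (or equivalently via sum-over-permutations) gives x^4 - 8x^3 + 20x^2 - 16x. Since p(0) = det(-L) = 0, x divides p(x).

x^4 - 8x^3 + 20x^2 - 16x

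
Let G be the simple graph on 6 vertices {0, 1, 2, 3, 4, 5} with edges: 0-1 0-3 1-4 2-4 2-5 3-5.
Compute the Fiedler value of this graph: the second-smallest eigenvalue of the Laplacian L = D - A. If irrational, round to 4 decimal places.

1

Each diagonal entry of L is the vertex degree and each off-diagonal entry is -1 where an edge is present, 0 otherwise; in the order [0, 1, 2, 3, 4, 5] the diagonal is [2, 2, 2, 2, 2, 2]. Computing the eigenvalues of L and sorting gives [0, 1, 1, 3, 3, 4]. The Fiedler value lambda_2 = 1 is strictly positive, so the graph is connected. By the matrix-tree theorem the graph has (1/6) * product of the nonzero eigenvalues = 6 spanning trees.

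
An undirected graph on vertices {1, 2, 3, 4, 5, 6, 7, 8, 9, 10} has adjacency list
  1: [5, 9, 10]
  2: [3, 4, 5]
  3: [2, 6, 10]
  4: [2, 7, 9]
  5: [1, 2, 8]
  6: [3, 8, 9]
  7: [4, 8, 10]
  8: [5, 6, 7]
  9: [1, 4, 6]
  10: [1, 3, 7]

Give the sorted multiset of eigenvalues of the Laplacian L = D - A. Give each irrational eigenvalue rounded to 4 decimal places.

With the vertex order [1, 2, 3, 4, 5, 6, 7, 8, 9, 10], the degrees are [3, 3, 3, 3, 3, 3, 3, 3, 3, 3], giving D = diag(3, 3, 3, 3, 3, 3, 3, 3, 3, 3) and L = D - A. The multiplicity of 0 as a Laplacian eigenvalue equals the number of connected components. The largest eigenvalue, 5, is at most the vertex count 10.

[0, 2, 2, 2, 2, 2, 5, 5, 5, 5]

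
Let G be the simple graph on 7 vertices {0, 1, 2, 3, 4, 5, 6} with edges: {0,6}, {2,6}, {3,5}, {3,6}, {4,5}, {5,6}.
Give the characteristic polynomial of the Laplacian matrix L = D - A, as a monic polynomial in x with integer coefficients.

x^7 - 12x^6 + 50x^5 - 88x^4 + 67x^3 - 18x^2

Reading degrees in the order [0, 1, 2, 3, 4, 5, 6] gives [1, 0, 1, 2, 1, 3, 4]; set D = diag(1, 0, 1, 2, 1, 3, 4) and form L = D - A. Computing det(xI - L) by cofactor expansion (or equivalently via sum-over-permutations) gives x^7 - 12x^6 + 50x^5 - 88x^4 + 67x^3 - 18x^2. The coefficient of x^6 equals -trace(L) = -12, matching the sum of degrees. There are 2 zeros in the spectrum, matching the 2 components.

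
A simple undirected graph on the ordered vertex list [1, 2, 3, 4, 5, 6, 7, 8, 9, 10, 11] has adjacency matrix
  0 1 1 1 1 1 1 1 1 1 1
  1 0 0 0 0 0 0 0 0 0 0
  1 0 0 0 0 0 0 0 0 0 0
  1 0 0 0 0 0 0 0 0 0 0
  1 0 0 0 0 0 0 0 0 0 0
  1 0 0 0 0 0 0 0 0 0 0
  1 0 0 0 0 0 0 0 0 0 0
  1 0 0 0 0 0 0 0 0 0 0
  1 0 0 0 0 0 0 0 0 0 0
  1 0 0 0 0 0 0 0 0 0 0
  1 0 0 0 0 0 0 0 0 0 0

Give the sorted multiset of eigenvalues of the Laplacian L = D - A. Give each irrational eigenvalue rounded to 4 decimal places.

[0, 1, 1, 1, 1, 1, 1, 1, 1, 1, 11]

Each diagonal entry of L is the vertex degree and each off-diagonal entry is -1 where an edge is present, 0 otherwise; in the order [1, 2, 3, 4, 5, 6, 7, 8, 9, 10, 11] the diagonal is [10, 1, 1, 1, 1, 1, 1, 1, 1, 1, 1]. The multiplicity of 0 as a Laplacian eigenvalue equals the number of connected components. By the matrix-tree theorem the graph has (1/11) * product of the nonzero eigenvalues = 1 spanning tree. The eigenvalues sum to 20, which equals trace(L) = 2|E|.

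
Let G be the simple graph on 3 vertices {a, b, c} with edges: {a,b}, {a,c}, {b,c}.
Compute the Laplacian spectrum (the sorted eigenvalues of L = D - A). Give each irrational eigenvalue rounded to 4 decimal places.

Each diagonal entry of L is the vertex degree and each off-diagonal entry is -1 where an edge is present, 0 otherwise; in the order [a, b, c] the diagonal is [2, 2, 2]. The multiplicity of 0 as a Laplacian eigenvalue equals the number of connected components. The single zero eigenvalue shows the graph is connected. There is one zero in the spectrum, matching the 1 component. By the matrix-tree theorem the graph has (1/3) * product of the nonzero eigenvalues = 3 spanning trees.

[0, 3, 3]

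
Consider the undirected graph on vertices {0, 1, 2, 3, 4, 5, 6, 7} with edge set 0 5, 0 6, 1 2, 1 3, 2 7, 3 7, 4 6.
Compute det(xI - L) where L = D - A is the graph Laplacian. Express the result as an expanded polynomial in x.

With the vertex order [0, 1, 2, 3, 4, 5, 6, 7], the degrees are [2, 2, 2, 2, 1, 1, 2, 2], giving D = diag(2, 2, 2, 2, 1, 1, 2, 2) and L = D - A. Computing det(xI - L) by cofactor expansion (or equivalently via sum-over-permutations) gives x^8 - 14x^7 + 78x^6 - 220x^5 + 328x^4 - 240x^3 + 64x^2. The coefficient of x^7 equals -trace(L) = -14, matching the sum of degrees.

x^8 - 14x^7 + 78x^6 - 220x^5 + 328x^4 - 240x^3 + 64x^2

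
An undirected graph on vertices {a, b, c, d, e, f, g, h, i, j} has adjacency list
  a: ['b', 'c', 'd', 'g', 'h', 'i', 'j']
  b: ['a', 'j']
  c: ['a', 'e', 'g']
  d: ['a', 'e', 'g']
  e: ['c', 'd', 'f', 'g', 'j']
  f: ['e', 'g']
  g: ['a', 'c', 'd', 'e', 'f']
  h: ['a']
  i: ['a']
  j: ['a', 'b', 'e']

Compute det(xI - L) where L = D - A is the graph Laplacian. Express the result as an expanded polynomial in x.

With the vertex order [a, b, c, d, e, f, g, h, i, j], the degrees are [7, 2, 3, 3, 5, 2, 5, 1, 1, 3], giving D = diag(7, 2, 3, 3, 5, 2, 5, 1, 1, 3) and L = D - A. Computing det(xI - L) by cofactor expansion (or equivalently via sum-over-permutations) gives x^10 - 32x^9 + 428x^8 - 3128x^7 + 13714x^6 - 37284x^5 + 62688x^4 - 62768x^3 + 34001x^2 - 7620x. The coefficient of x^9 equals -trace(L) = -32, matching the sum of degrees. The largest eigenvalue, 8.2659, is at most the vertex count 10. There is one zero in the spectrum, matching the 1 component.

x^10 - 32x^9 + 428x^8 - 3128x^7 + 13714x^6 - 37284x^5 + 62688x^4 - 62768x^3 + 34001x^2 - 7620x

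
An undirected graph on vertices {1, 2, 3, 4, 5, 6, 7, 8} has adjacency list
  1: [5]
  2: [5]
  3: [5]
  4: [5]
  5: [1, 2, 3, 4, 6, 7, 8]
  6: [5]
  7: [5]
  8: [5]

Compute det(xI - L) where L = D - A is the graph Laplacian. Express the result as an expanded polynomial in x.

Each diagonal entry of L is the vertex degree and each off-diagonal entry is -1 where an edge is present, 0 otherwise; in the order [1, 2, 3, 4, 5, 6, 7, 8] the diagonal is [1, 1, 1, 1, 7, 1, 1, 1]. Computing det(xI - L) by cofactor expansion (or equivalently via sum-over-permutations) gives x^8 - 14x^7 + 63x^6 - 140x^5 + 175x^4 - 126x^3 + 49x^2 - 8x. Since p(0) = det(-L) = 0, x divides p(x). The largest eigenvalue, 8, is at most the vertex count 8. The eigenvalues sum to 14, which equals trace(L) = 2|E|.

x^8 - 14x^7 + 63x^6 - 140x^5 + 175x^4 - 126x^3 + 49x^2 - 8x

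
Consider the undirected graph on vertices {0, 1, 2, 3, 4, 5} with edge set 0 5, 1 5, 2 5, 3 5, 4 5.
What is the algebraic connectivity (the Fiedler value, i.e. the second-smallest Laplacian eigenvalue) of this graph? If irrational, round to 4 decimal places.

Reading degrees in the order [0, 1, 2, 3, 4, 5] gives [1, 1, 1, 1, 1, 5]; set D = diag(1, 1, 1, 1, 1, 5) and form L = D - A. The smallest Laplacian eigenvalue is always 0. The next one, lambda_2 = 1, measures how hard the graph is to disconnect: larger values mean better connectivity. The eigenvalues sum to 10, which equals trace(L) = 2|E|. There is one zero in the spectrum, matching the 1 component.

1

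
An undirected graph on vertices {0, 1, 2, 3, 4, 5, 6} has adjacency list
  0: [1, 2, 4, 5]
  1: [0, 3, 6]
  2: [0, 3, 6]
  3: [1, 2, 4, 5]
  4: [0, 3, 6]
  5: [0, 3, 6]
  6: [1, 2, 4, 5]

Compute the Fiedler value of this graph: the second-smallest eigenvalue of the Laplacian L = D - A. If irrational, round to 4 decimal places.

Each diagonal entry of L is the vertex degree and each off-diagonal entry is -1 where an edge is present, 0 otherwise; in the order [0, 1, 2, 3, 4, 5, 6] the diagonal is [4, 3, 3, 4, 3, 3, 4]. The smallest Laplacian eigenvalue is always 0. The next one, lambda_2 = 3, measures how hard the graph is to disconnect: larger values mean better connectivity. There is one zero in the spectrum, matching the 1 component.

3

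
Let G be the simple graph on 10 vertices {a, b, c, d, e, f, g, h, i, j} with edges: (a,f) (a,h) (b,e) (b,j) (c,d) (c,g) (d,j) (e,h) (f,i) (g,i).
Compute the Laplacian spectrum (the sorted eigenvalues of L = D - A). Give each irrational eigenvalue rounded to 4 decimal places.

Reading degrees in the order [a, b, c, d, e, f, g, h, i, j] gives [2, 2, 2, 2, 2, 2, 2, 2, 2, 2]; set D = diag(2, 2, 2, 2, 2, 2, 2, 2, 2, 2) and form L = D - A. L is symmetric positive semidefinite, so every eigenvalue is real and nonnegative. The single zero eigenvalue shows the graph is connected.

[0, 0.3820, 0.3820, 1.3820, 1.3820, 2.6180, 2.6180, 3.6180, 3.6180, 4]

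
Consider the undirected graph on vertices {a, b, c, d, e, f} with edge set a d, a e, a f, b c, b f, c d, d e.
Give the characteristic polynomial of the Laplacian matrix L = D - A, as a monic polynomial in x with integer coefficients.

x^6 - 14x^5 + 74x^4 - 182x^3 + 205x^2 - 84x

Reading degrees in the order [a, b, c, d, e, f] gives [3, 2, 2, 3, 2, 2]; set D = diag(3, 2, 2, 3, 2, 2) and form L = D - A. Computing det(xI - L) by cofactor expansion (or equivalently via sum-over-permutations) gives x^6 - 14x^5 + 74x^4 - 182x^3 + 205x^2 - 84x. The constant term is 0 because L is singular (the all-ones vector lies in its kernel). The largest eigenvalue, 4.4142, is at most the vertex count 6. The eigenvalues sum to 14, which equals trace(L) = 2|E|.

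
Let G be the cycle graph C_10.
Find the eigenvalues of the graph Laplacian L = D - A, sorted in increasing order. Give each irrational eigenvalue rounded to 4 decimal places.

The graph has 10 vertices and degree multiset [2, 2, 2, 2, 2, 2, 2, 2, 2, 2]; D is the diagonal matrix of degrees and L = D - A. The multiplicity of 0 as a Laplacian eigenvalue equals the number of connected components.

[0, 0.3820, 0.3820, 1.3820, 1.3820, 2.6180, 2.6180, 3.6180, 3.6180, 4]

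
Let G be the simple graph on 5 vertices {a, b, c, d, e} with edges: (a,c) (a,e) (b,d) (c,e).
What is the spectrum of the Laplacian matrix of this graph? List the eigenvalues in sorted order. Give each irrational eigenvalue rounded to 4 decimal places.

Reading degrees in the order [a, b, c, d, e] gives [2, 1, 2, 1, 2]; set D = diag(2, 1, 2, 1, 2) and form L = D - A. The multiplicity of 0 as a Laplacian eigenvalue equals the number of connected components. The 2 zero eigenvalues correspond to the 2 connected components.

[0, 0, 2, 3, 3]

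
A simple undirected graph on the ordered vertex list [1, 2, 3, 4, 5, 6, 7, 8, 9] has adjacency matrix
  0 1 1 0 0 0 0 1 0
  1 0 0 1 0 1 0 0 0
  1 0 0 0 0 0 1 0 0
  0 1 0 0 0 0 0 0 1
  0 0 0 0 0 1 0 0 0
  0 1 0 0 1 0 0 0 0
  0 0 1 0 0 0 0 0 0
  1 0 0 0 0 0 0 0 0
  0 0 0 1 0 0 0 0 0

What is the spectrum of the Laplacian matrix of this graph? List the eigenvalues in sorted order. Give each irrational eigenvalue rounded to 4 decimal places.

With the vertex order [1, 2, 3, 4, 5, 6, 7, 8, 9], the degrees are [3, 3, 2, 2, 1, 2, 1, 1, 1], giving D = diag(3, 3, 2, 2, 1, 2, 1, 1, 1) and L = D - A. Diagonalising L (or applying a numerical eigensolver to the 9x9 matrix) gives the spectrum above.

[0, 0.2311, 0.3820, 0.6416, 1.6129, 2.2591, 2.6180, 3.5132, 4.7421]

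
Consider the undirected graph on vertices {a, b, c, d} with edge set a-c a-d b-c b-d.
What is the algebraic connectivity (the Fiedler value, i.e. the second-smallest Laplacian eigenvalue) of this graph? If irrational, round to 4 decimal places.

Each diagonal entry of L is the vertex degree and each off-diagonal entry is -1 where an edge is present, 0 otherwise; in the order [a, b, c, d] the diagonal is [2, 2, 2, 2]. The smallest Laplacian eigenvalue is always 0. The next one, lambda_2 = 2, measures how hard the graph is to disconnect: larger values mean better connectivity.

2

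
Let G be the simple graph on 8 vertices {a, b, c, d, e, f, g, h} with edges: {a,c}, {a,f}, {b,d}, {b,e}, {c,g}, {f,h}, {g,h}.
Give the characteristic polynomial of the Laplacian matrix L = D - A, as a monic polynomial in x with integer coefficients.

Each diagonal entry of L is the vertex degree and each off-diagonal entry is -1 where an edge is present, 0 otherwise; in the order [a, b, c, d, e, f, g, h] the diagonal is [2, 2, 2, 1, 1, 2, 2, 2]. Computing det(xI - L) by cofactor expansion (or equivalently via sum-over-permutations) gives x^8 - 14x^7 + 78x^6 - 220x^5 + 330x^4 - 250x^3 + 75x^2. The constant term is 0 because L is singular (the all-ones vector lies in its kernel).

x^8 - 14x^7 + 78x^6 - 220x^5 + 330x^4 - 250x^3 + 75x^2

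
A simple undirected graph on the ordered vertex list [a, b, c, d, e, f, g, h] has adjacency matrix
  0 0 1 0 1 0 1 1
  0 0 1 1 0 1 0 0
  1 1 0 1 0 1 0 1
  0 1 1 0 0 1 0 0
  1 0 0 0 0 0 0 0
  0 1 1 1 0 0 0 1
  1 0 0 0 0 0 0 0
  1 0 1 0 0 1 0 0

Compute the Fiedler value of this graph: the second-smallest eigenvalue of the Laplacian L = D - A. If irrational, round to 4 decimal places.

0.5832

With the vertex order [a, b, c, d, e, f, g, h], the degrees are [4, 3, 5, 3, 1, 4, 1, 3], giving D = diag(4, 3, 5, 3, 1, 4, 1, 3) and L = D - A. Computing the eigenvalues of L and sorting gives [0, 0.5832, 1, 2.4054, 4, 4.5140, 5.2999, 6.1975]. The Fiedler value lambda_2 = 0.5832 is strictly positive, so the graph is connected. The largest eigenvalue, 6.1975, is at most the vertex count 8. The eigenvalues sum to 24, which equals trace(L) = 2|E|.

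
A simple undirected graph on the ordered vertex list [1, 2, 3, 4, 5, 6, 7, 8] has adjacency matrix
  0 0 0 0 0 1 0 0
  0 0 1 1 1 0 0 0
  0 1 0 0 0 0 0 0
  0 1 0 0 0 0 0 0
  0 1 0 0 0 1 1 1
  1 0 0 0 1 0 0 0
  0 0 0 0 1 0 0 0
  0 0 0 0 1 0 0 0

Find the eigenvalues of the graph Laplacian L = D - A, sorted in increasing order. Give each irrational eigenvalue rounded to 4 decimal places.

With the vertex order [1, 2, 3, 4, 5, 6, 7, 8], the degrees are [1, 3, 1, 1, 4, 2, 1, 1], giving D = diag(1, 3, 1, 1, 4, 2, 1, 1) and L = D - A. Diagonalising L (or applying a numerical eigensolver to the 8x8 matrix) gives the spectrum above. The single zero eigenvalue shows the graph is connected. By the matrix-tree theorem the graph has (1/8) * product of the nonzero eigenvalues = 1 spanning tree.

[0, 0.3187, 0.5858, 1, 1, 2.3579, 3.4142, 5.3234]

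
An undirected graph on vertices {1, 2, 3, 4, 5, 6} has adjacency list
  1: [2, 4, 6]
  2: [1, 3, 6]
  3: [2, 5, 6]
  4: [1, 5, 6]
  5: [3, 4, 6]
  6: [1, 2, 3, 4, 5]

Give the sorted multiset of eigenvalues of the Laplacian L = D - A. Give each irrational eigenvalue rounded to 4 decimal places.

[0, 2.3820, 2.3820, 4.6180, 4.6180, 6]

Reading degrees in the order [1, 2, 3, 4, 5, 6] gives [3, 3, 3, 3, 3, 5]; set D = diag(3, 3, 3, 3, 3, 5) and form L = D - A. The multiplicity of 0 as a Laplacian eigenvalue equals the number of connected components. The single zero eigenvalue shows the graph is connected. There is one zero in the spectrum, matching the 1 component.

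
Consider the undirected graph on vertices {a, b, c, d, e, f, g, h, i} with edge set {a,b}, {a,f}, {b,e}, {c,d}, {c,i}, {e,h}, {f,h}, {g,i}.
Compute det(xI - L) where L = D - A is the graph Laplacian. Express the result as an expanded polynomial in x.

x^9 - 16x^8 + 105x^7 - 364x^6 + 715x^5 - 790x^4 + 450x^3 - 100x^2

With the vertex order [a, b, c, d, e, f, g, h, i], the degrees are [2, 2, 2, 1, 2, 2, 1, 2, 2], giving D = diag(2, 2, 2, 1, 2, 2, 1, 2, 2) and L = D - A. L has integer entries, so p(x) = det(xI - L) has integer coefficients. Expanding the determinant yields x^9 - 16x^8 + 105x^7 - 364x^6 + 715x^5 - 790x^4 + 450x^3 - 100x^2. Since p(0) = det(-L) = 0, x divides p(x). There are 2 zeros in the spectrum, matching the 2 components.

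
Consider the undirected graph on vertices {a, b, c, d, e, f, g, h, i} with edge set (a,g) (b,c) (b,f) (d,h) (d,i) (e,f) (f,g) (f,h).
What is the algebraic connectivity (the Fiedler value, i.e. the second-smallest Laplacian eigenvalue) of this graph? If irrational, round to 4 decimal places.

0.2398

Reading degrees in the order [a, b, c, d, e, f, g, h, i] gives [1, 2, 1, 2, 1, 4, 2, 2, 1]; set D = diag(1, 2, 1, 2, 1, 4, 2, 2, 1) and form L = D - A. Computing the eigenvalues of L and sorting gives [0, 0.2398, 0.3820, 0.7199, 1.4240, 2.2032, 2.6180, 3.1692, 5.2439]. The Fiedler value lambda_2 = 0.2398 is strictly positive, so the graph is connected. By the matrix-tree theorem the graph has (1/9) * product of the nonzero eigenvalues = 1 spanning tree. There is one zero in the spectrum, matching the 1 component.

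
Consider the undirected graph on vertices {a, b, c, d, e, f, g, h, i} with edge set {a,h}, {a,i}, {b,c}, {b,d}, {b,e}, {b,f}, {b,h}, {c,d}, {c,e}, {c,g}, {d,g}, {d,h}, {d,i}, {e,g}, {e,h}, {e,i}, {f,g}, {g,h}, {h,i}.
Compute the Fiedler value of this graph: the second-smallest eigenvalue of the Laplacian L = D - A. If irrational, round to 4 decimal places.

1.3841

Each diagonal entry of L is the vertex degree and each off-diagonal entry is -1 where an edge is present, 0 otherwise; in the order [a, b, c, d, e, f, g, h, i] the diagonal is [2, 5, 4, 5, 5, 2, 5, 6, 4]. Computing the eigenvalues of L and sorting gives [0, 1.3841, 2.2517, 4.0537, 5, 5, 5.3461, 7.3517, 7.6127]. The Fiedler value lambda_2 = 1.3841 is strictly positive, so the graph is connected. The eigenvalues sum to 38, which equals trace(L) = 2|E|.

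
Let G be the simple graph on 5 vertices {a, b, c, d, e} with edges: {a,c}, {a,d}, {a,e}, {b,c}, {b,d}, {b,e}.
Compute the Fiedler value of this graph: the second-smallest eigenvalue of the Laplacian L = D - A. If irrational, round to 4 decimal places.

2

With the vertex order [a, b, c, d, e], the degrees are [3, 3, 2, 2, 2], giving D = diag(3, 3, 2, 2, 2) and L = D - A. The smallest Laplacian eigenvalue is always 0. The next one, lambda_2 = 2, measures how hard the graph is to disconnect: larger values mean better connectivity. The largest eigenvalue, 5, is at most the vertex count 5. There is one zero in the spectrum, matching the 1 component.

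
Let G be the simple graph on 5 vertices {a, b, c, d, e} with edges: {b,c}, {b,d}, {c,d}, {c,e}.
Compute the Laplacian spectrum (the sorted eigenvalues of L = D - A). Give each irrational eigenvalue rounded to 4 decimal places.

Reading degrees in the order [a, b, c, d, e] gives [0, 2, 3, 2, 1]; set D = diag(0, 2, 3, 2, 1) and form L = D - A. The multiplicity of 0 as a Laplacian eigenvalue equals the number of connected components. The 2 zero eigenvalues correspond to the 2 connected components.

[0, 0, 1, 3, 4]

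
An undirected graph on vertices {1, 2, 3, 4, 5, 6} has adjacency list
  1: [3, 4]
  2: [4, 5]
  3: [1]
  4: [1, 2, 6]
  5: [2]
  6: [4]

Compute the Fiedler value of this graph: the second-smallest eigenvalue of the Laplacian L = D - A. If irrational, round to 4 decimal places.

0.3820

Each diagonal entry of L is the vertex degree and each off-diagonal entry is -1 where an edge is present, 0 otherwise; in the order [1, 2, 3, 4, 5, 6] the diagonal is [2, 2, 1, 3, 1, 1]. Computing the eigenvalues of L and sorting gives [0, 0.3820, 0.6972, 2, 2.6180, 4.3028]. The Fiedler value lambda_2 = 0.3820 is strictly positive, so the graph is connected. By the matrix-tree theorem the graph has (1/6) * product of the nonzero eigenvalues = 1 spanning tree.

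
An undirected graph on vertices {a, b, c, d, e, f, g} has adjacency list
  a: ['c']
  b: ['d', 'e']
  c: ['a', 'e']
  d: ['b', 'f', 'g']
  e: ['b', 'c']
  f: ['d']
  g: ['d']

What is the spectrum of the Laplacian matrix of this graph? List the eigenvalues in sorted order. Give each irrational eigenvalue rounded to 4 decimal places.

Reading degrees in the order [a, b, c, d, e, f, g] gives [1, 2, 2, 3, 2, 1, 1]; set D = diag(1, 2, 2, 3, 2, 1, 1) and form L = D - A. Since every row of L sums to 0, the all-ones vector is in the kernel and 0 is an eigenvalue.

[0, 0.2254, 1, 1, 2.1859, 3.3604, 4.2283]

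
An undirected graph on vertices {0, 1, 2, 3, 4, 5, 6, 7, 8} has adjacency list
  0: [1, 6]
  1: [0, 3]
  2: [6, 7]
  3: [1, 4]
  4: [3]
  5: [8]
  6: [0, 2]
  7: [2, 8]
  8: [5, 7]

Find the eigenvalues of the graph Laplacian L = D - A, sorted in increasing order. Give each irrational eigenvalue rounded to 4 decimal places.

[0, 0.1206, 0.4679, 1, 1.6527, 2.3473, 3, 3.5321, 3.8794]

With the vertex order [0, 1, 2, 3, 4, 5, 6, 7, 8], the degrees are [2, 2, 2, 2, 1, 1, 2, 2, 2], giving D = diag(2, 2, 2, 2, 1, 1, 2, 2, 2) and L = D - A. Diagonalising L (or applying a numerical eigensolver to the 9x9 matrix) gives the spectrum above. The single zero eigenvalue shows the graph is connected. By the matrix-tree theorem the graph has (1/9) * product of the nonzero eigenvalues = 1 spanning tree.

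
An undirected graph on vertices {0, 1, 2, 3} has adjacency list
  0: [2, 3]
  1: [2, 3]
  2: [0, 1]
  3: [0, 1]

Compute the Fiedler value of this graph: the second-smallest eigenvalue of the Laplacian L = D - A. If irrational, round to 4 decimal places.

2

Each diagonal entry of L is the vertex degree and each off-diagonal entry is -1 where an edge is present, 0 otherwise; in the order [0, 1, 2, 3] the diagonal is [2, 2, 2, 2]. The smallest Laplacian eigenvalue is always 0. The next one, lambda_2 = 2, measures how hard the graph is to disconnect: larger values mean better connectivity.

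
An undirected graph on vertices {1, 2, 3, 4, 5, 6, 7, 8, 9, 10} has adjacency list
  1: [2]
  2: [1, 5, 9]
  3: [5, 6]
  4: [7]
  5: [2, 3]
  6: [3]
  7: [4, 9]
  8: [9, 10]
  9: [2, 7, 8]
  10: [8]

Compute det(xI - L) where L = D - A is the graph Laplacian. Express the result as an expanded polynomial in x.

Reading degrees in the order [1, 2, 3, 4, 5, 6, 7, 8, 9, 10] gives [1, 3, 2, 1, 2, 1, 2, 2, 3, 1]; set D = diag(1, 3, 2, 1, 2, 1, 2, 2, 3, 1) and form L = D - A. L has integer entries, so p(x) = det(xI - L) has integer coefficients. Expanding the determinant yields x^10 - 18x^9 + 134x^8 - 536x^7 + 1252x^6 - 1738x^5 + 1399x^4 - 612x^3 + 130x^2 - 10x. The constant term is 0 because L is singular (the all-ones vector lies in its kernel). There is one zero in the spectrum, matching the 1 component. By the matrix-tree theorem the graph has (1/10) * product of the nonzero eigenvalues = 1 spanning tree.

x^10 - 18x^9 + 134x^8 - 536x^7 + 1252x^6 - 1738x^5 + 1399x^4 - 612x^3 + 130x^2 - 10x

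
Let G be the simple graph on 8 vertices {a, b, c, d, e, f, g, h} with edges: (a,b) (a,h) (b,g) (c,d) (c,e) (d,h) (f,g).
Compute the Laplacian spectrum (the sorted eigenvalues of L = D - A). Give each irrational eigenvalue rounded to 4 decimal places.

Each diagonal entry of L is the vertex degree and each off-diagonal entry is -1 where an edge is present, 0 otherwise; in the order [a, b, c, d, e, f, g, h] the diagonal is [2, 2, 2, 2, 1, 1, 2, 2]. L is symmetric positive semidefinite, so every eigenvalue is real and nonnegative. The largest eigenvalue, 3.8478, is at most the vertex count 8. The eigenvalues sum to 14, which equals trace(L) = 2|E|.

[0, 0.1522, 0.5858, 1.2346, 2, 2.7654, 3.4142, 3.8478]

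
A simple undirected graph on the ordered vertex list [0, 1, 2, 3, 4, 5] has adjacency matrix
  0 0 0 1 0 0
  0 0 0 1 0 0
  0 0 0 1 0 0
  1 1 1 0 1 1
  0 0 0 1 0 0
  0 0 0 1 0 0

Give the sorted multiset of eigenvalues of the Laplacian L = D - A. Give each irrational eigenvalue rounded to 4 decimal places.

Each diagonal entry of L is the vertex degree and each off-diagonal entry is -1 where an edge is present, 0 otherwise; in the order [0, 1, 2, 3, 4, 5] the diagonal is [1, 1, 1, 5, 1, 1]. L is symmetric positive semidefinite, so every eigenvalue is real and nonnegative.

[0, 1, 1, 1, 1, 6]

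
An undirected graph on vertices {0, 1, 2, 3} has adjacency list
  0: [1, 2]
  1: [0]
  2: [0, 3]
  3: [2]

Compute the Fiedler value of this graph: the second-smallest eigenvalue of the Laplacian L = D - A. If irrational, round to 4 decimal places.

With the vertex order [0, 1, 2, 3], the degrees are [2, 1, 2, 1], giving D = diag(2, 1, 2, 1) and L = D - A. The sorted Laplacian eigenvalues are [0, 0.5858, 2, 3.4142]; the algebraic connectivity is the second entry, 0.5858. The eigenvalues sum to 6, which equals trace(L) = 2|E|.

0.5858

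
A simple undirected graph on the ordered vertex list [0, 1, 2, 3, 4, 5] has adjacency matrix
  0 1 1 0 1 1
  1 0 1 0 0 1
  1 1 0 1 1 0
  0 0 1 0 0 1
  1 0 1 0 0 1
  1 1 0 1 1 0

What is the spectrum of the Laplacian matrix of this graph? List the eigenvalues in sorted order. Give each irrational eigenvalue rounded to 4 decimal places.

Reading degrees in the order [0, 1, 2, 3, 4, 5] gives [4, 3, 4, 2, 3, 4]; set D = diag(4, 3, 4, 2, 3, 4) and form L = D - A. Since every row of L sums to 0, the all-ones vector is in the kernel and 0 is an eigenvalue. The eigenvalues sum to 20, which equals trace(L) = 2|E|.

[0, 2, 3, 4, 5, 6]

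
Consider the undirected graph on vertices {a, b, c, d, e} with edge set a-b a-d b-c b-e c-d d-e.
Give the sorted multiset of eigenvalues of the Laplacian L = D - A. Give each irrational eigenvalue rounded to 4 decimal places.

Reading degrees in the order [a, b, c, d, e] gives [2, 3, 2, 3, 2]; set D = diag(2, 3, 2, 3, 2) and form L = D - A. Diagonalising L (or applying a numerical eigensolver to the 5x5 matrix) gives the spectrum above.

[0, 2, 2, 3, 5]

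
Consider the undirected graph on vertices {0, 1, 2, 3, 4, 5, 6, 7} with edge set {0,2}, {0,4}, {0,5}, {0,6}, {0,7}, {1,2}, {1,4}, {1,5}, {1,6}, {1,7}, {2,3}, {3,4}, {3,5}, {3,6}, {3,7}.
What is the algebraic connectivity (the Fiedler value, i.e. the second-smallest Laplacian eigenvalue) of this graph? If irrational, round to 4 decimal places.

3

With the vertex order [0, 1, 2, 3, 4, 5, 6, 7], the degrees are [5, 5, 3, 5, 3, 3, 3, 3], giving D = diag(5, 5, 3, 5, 3, 3, 3, 3) and L = D - A. The sorted Laplacian eigenvalues are [0, 3, 3, 3, 3, 5, 5, 8]; the algebraic connectivity is the second entry, 3.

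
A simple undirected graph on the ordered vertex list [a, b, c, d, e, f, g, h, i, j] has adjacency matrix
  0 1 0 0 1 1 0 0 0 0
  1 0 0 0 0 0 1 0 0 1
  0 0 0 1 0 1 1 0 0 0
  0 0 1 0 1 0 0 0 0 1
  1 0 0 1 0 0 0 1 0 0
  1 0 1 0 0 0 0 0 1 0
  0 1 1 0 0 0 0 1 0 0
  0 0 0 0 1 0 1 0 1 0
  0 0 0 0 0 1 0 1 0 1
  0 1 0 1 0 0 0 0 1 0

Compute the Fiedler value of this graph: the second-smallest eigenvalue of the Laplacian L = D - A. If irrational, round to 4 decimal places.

Each diagonal entry of L is the vertex degree and each off-diagonal entry is -1 where an edge is present, 0 otherwise; in the order [a, b, c, d, e, f, g, h, i, j] the diagonal is [3, 3, 3, 3, 3, 3, 3, 3, 3, 3]. Computing the eigenvalues of L and sorting gives [0, 2, 2, 2, 2, 2, 5, 5, 5, 5]. The Fiedler value lambda_2 = 2 is strictly positive, so the graph is connected.

2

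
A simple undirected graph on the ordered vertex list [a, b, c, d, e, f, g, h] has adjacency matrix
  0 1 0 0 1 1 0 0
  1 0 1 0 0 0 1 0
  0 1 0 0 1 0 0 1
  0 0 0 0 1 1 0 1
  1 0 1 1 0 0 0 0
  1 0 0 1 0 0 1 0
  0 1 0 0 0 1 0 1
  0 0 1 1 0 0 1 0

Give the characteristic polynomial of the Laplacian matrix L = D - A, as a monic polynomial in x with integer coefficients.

x^8 - 24x^7 + 240x^6 - 1296x^5 + 4080x^4 - 7488x^3 + 7424x^2 - 3072x

Each diagonal entry of L is the vertex degree and each off-diagonal entry is -1 where an edge is present, 0 otherwise; in the order [a, b, c, d, e, f, g, h] the diagonal is [3, 3, 3, 3, 3, 3, 3, 3]. The eigenvalues of L are [0, 2, 2, 2, 4, 4, 4, 6]; the characteristic polynomial is the product of (x - lambda_i), which multiplies out to x^8 - 24x^7 + 240x^6 - 1296x^5 + 4080x^4 - 7488x^3 + 7424x^2 - 3072x. The constant term is 0 because L is singular (the all-ones vector lies in its kernel).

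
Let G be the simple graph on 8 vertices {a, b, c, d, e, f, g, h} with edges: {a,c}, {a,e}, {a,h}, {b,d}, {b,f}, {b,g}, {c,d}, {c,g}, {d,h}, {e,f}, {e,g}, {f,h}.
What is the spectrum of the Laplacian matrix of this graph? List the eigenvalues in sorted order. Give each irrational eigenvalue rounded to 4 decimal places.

[0, 2, 2, 2, 4, 4, 4, 6]

Reading degrees in the order [a, b, c, d, e, f, g, h] gives [3, 3, 3, 3, 3, 3, 3, 3]; set D = diag(3, 3, 3, 3, 3, 3, 3, 3) and form L = D - A. L is symmetric positive semidefinite, so every eigenvalue is real and nonnegative. By the matrix-tree theorem the graph has (1/8) * product of the nonzero eigenvalues = 384 spanning trees.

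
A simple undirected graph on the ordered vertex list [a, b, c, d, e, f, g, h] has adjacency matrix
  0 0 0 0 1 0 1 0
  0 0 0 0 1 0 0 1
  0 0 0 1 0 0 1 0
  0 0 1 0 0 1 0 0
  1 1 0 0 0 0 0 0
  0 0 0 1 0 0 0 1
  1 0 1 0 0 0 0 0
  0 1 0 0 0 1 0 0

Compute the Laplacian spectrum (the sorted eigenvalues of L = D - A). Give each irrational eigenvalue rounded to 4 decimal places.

[0, 0.5858, 0.5858, 2, 2, 3.4142, 3.4142, 4]

With the vertex order [a, b, c, d, e, f, g, h], the degrees are [2, 2, 2, 2, 2, 2, 2, 2], giving D = diag(2, 2, 2, 2, 2, 2, 2, 2) and L = D - A. Diagonalising L (or applying a numerical eigensolver to the 8x8 matrix) gives the spectrum above. The single zero eigenvalue shows the graph is connected. There is one zero in the spectrum, matching the 1 component. By the matrix-tree theorem the graph has (1/8) * product of the nonzero eigenvalues = 8 spanning trees.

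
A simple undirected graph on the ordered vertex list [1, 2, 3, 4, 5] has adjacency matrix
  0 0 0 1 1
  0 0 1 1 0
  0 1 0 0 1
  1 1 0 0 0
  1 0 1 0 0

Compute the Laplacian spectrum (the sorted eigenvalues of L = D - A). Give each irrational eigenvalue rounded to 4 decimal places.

Each diagonal entry of L is the vertex degree and each off-diagonal entry is -1 where an edge is present, 0 otherwise; in the order [1, 2, 3, 4, 5] the diagonal is [2, 2, 2, 2, 2]. L is symmetric positive semidefinite, so every eigenvalue is real and nonnegative. The single zero eigenvalue shows the graph is connected.

[0, 1.3820, 1.3820, 3.6180, 3.6180]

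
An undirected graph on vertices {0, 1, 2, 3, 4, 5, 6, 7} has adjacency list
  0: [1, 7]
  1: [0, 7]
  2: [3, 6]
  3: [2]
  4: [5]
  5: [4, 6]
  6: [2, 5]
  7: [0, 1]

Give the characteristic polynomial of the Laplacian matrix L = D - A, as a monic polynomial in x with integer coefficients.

Each diagonal entry of L is the vertex degree and each off-diagonal entry is -1 where an edge is present, 0 otherwise; in the order [0, 1, 2, 3, 4, 5, 6, 7] the diagonal is [2, 2, 2, 1, 1, 2, 2, 2]. L has integer entries, so p(x) = det(xI - L) has integer coefficients. Expanding the determinant yields x^8 - 14x^7 + 78x^6 - 218x^5 + 314x^4 - 210x^3 + 45x^2. Since p(0) = det(-L) = 0, x divides p(x).

x^8 - 14x^7 + 78x^6 - 218x^5 + 314x^4 - 210x^3 + 45x^2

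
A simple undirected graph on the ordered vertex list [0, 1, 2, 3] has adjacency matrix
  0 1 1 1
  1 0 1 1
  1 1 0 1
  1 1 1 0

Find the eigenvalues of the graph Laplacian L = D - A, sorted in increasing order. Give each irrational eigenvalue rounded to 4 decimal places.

[0, 4, 4, 4]

With the vertex order [0, 1, 2, 3], the degrees are [3, 3, 3, 3], giving D = diag(3, 3, 3, 3) and L = D - A. Since every row of L sums to 0, the all-ones vector is in the kernel and 0 is an eigenvalue.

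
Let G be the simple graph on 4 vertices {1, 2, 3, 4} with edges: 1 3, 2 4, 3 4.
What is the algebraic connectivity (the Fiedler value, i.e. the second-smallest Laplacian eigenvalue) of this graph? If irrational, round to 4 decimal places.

Reading degrees in the order [1, 2, 3, 4] gives [1, 1, 2, 2]; set D = diag(1, 1, 2, 2) and form L = D - A. The sorted Laplacian eigenvalues are [0, 0.5858, 2, 3.4142]; the algebraic connectivity is the second entry, 0.5858. There is one zero in the spectrum, matching the 1 component. The eigenvalues sum to 6, which equals trace(L) = 2|E|.

0.5858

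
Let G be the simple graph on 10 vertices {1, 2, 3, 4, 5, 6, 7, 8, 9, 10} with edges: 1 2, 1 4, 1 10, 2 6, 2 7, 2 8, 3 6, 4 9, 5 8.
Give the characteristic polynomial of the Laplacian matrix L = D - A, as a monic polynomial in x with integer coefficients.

x^10 - 18x^9 + 132x^8 - 514x^7 + 1159x^6 - 1548x^5 + 1208x^4 - 528x^3 + 117x^2 - 10x

With the vertex order [1, 2, 3, 4, 5, 6, 7, 8, 9, 10], the degrees are [3, 4, 1, 2, 1, 2, 1, 2, 1, 1], giving D = diag(3, 4, 1, 2, 1, 2, 1, 2, 1, 1) and L = D - A. Computing det(xI - L) by cofactor expansion (or equivalently via sum-over-permutations) gives x^10 - 18x^9 + 132x^8 - 514x^7 + 1159x^6 - 1548x^5 + 1208x^4 - 528x^3 + 117x^2 - 10x. The constant term is 0 because L is singular (the all-ones vector lies in its kernel). The eigenvalues sum to 18, which equals trace(L) = 2|E|.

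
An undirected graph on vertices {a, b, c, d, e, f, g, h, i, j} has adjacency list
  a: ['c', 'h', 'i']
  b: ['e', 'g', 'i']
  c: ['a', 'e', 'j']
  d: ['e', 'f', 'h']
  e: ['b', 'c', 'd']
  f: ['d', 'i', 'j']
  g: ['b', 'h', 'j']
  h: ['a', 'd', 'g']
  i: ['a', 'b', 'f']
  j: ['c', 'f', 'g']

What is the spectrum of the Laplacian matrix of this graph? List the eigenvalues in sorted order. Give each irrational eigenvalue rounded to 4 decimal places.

Each diagonal entry of L is the vertex degree and each off-diagonal entry is -1 where an edge is present, 0 otherwise; in the order [a, b, c, d, e, f, g, h, i, j] the diagonal is [3, 3, 3, 3, 3, 3, 3, 3, 3, 3]. The multiplicity of 0 as a Laplacian eigenvalue equals the number of connected components. The eigenvalues sum to 30, which equals trace(L) = 2|E|.

[0, 2, 2, 2, 2, 2, 5, 5, 5, 5]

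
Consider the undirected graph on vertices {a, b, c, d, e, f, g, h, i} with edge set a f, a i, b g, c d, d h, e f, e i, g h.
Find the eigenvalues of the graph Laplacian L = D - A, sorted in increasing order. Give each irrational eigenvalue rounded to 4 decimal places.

With the vertex order [a, b, c, d, e, f, g, h, i], the degrees are [2, 1, 1, 2, 2, 2, 2, 2, 2], giving D = diag(2, 1, 1, 2, 2, 2, 2, 2, 2) and L = D - A. The multiplicity of 0 as a Laplacian eigenvalue equals the number of connected components. The 2 zero eigenvalues correspond to the 2 connected components. There are 2 zeros in the spectrum, matching the 2 components. The largest eigenvalue, 4, is at most the vertex count 9.

[0, 0, 0.3820, 1.3820, 2, 2, 2.6180, 3.6180, 4]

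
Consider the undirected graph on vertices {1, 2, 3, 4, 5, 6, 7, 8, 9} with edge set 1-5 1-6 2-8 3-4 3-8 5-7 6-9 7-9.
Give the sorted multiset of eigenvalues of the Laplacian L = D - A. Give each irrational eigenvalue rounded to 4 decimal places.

Each diagonal entry of L is the vertex degree and each off-diagonal entry is -1 where an edge is present, 0 otherwise; in the order [1, 2, 3, 4, 5, 6, 7, 8, 9] the diagonal is [2, 1, 2, 1, 2, 2, 2, 2, 2]. Since every row of L sums to 0, the all-ones vector is in the kernel and 0 is an eigenvalue. The 2 zero eigenvalues correspond to the 2 connected components.

[0, 0, 0.5858, 1.3820, 1.3820, 2, 3.4142, 3.6180, 3.6180]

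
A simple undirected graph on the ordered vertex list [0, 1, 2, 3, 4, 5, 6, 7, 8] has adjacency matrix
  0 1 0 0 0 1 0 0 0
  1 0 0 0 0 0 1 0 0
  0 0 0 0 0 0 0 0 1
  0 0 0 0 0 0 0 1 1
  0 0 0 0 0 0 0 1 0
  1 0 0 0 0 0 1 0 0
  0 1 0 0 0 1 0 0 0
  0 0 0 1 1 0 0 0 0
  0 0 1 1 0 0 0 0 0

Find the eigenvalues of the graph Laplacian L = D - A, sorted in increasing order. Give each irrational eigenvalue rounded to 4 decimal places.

[0, 0, 0.3820, 1.3820, 2, 2, 2.6180, 3.6180, 4]

With the vertex order [0, 1, 2, 3, 4, 5, 6, 7, 8], the degrees are [2, 2, 1, 2, 1, 2, 2, 2, 2], giving D = diag(2, 2, 1, 2, 1, 2, 2, 2, 2) and L = D - A. Diagonalising L (or applying a numerical eigensolver to the 9x9 matrix) gives the spectrum above. The 2 zero eigenvalues correspond to the 2 connected components. There are 2 zeros in the spectrum, matching the 2 components.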